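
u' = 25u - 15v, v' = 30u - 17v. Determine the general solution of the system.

Coefficient matrix A = [[25, -15], [30, -17]].
Characteristic polynomial det(A - λI) = λ^2 - 8λ + 25 = 0.
Eigenvalues λ = 4 ± 3i (complex conjugate pair).
For λ=4+3i: an eigenvector is (-1,-1) - i(-2,-3) = (-1 + 2i, -1 + 3i).
A real fundamental pair from Re and Im of e^((4+3i)t)v: X_1 = e^(4t)(cos(3t)·(-1,-1) + sin(3t)·(-2,-3)), X_2 = e^(4t)(sin(3t)·(-1,-1) - cos(3t)·(-2,-3)).
General solution: c_1X_1 + c_2X_2.

u(t) = -2c_1e^(4t)sin(3t) - c_1e^(4t)cos(3t) - c_2e^(4t)sin(3t) + 2c_2e^(4t)cos(3t), v(t) = -3c_1e^(4t)sin(3t) - c_1e^(4t)cos(3t) - c_2e^(4t)sin(3t) + 3c_2e^(4t)cos(3t)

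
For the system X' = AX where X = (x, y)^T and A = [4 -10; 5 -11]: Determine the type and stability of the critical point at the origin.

A = [[4,-10],[5,-11]]; det(A-λI) = λ^2 + 7λ + 6.
λ = -6, -1: both negative.

stable node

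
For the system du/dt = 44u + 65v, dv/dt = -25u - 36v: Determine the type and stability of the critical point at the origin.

A = [[44,65],[-25,-36]]; det(A-λI) = λ^2 - 8λ + 41.
λ = 4 ± 5i: positive real part.

unstable spiral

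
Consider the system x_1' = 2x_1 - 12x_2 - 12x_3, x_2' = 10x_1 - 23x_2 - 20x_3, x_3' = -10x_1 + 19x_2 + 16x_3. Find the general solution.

Coefficient matrix A = [[2, -12, -12], [10, -23, -20], [-10, 19, 16]].
det(A - λI) = 0 gives eigenvalues λ = 2, -4, -3.
For λ=2: eigenvector (1,2,-2).
For λ=-4: eigenvector (2,0,1).
For λ=-3: eigenvector (0,-1,1).
General solution: C_1e^(2t)(1,2,-2) + C_2e^(-4t)(2,0,1) + C_3e^(-3t)(0,-1,1).

x_1(t) = C_1e^(2t) + 2C_2e^(-4t), x_2(t) = 2C_1e^(2t) - C_3e^(-3t), x_3(t) = -2C_1e^(2t) + C_2e^(-4t) + C_3e^(-3t)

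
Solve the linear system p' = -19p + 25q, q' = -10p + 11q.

p(t) = c_1e^(-4t)sin(5t) - 2c_1e^(-4t)cos(5t) - 2c_2e^(-4t)sin(5t) - c_2e^(-4t)cos(5t), q(t) = c_1e^(-4t)sin(5t) - c_1e^(-4t)cos(5t) - c_2e^(-4t)sin(5t) - c_2e^(-4t)cos(5t)

Coefficient matrix A = [[-19, 25], [-10, 11]].
Characteristic polynomial det(A - λI) = λ^2 + 8λ + 41 = 0.
Eigenvalues λ = -4 ± 5i (complex conjugate pair).
For λ=-4+5i: an eigenvector is (-2,-1) - i(1,1) = (-2 - i, -1 - i).
A real fundamental pair from Re and Im of e^((-4+5i)t)v: X_1 = e^(-4t)(cos(5t)·(-2,-1) + sin(5t)·(1,1)), X_2 = e^(-4t)(sin(5t)·(-2,-1) - cos(5t)·(1,1)).
General solution: c_1X_1 + c_2X_2.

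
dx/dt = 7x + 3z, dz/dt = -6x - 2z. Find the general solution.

Coefficient matrix A = [[7, 3], [-6, -2]].
Characteristic polynomial det(A - λI) = λ^2 - 5λ + 4 = 0.
Eigenvalues λ = 1, 4.
For λ=1: (A-λI) row 1 is [6, 3], so an eigenvector is (1, -2).
For λ=4: (A-λI) row 1 is [3, 3], so an eigenvector is (-1, 1).
General solution: K_1e^(t)(1,-2) + K_2e^(4t)(-1,1).

x(t) = K_1e^(t) - K_2e^(4t), z(t) = -2K_1e^(t) + K_2e^(4t)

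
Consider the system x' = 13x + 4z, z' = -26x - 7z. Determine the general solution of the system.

Coefficient matrix A = [[13, 4], [-26, -7]].
Characteristic polynomial det(A - λI) = λ^2 - 6λ + 13 = 0.
Eigenvalues λ = 3 ± 2i (complex conjugate pair).
For λ=3+2i: an eigenvector is (1,-2) - i(1,-3) = (1 - i, -2 + 3i).
A real fundamental pair from Re and Im of e^((3+2i)t)v: X_1 = e^(3t)(cos(2t)·(1,-2) + sin(2t)·(1,-3)), X_2 = e^(3t)(sin(2t)·(1,-2) - cos(2t)·(1,-3)).
General solution: c_1X_1 + c_2X_2.

x(t) = c_1e^(3t)sin(2t) + c_1e^(3t)cos(2t) + c_2e^(3t)sin(2t) - c_2e^(3t)cos(2t), z(t) = -3c_1e^(3t)sin(2t) - 2c_1e^(3t)cos(2t) - 2c_2e^(3t)sin(2t) + 3c_2e^(3t)cos(2t)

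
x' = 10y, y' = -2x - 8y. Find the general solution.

x(t) = -c_1e^(-4t)sin(2t) + 2c_1e^(-4t)cos(2t) + 2c_2e^(-4t)sin(2t) + c_2e^(-4t)cos(2t), y(t) = -c_1e^(-4t)cos(2t) - c_2e^(-4t)sin(2t)

Coefficient matrix A = [[0, 10], [-2, -8]].
Characteristic polynomial det(A - λI) = λ^2 + 8λ + 20 = 0.
Eigenvalues λ = -4 ± 2i (complex conjugate pair).
For λ=-4+2i: an eigenvector is (2,-1) - i(-1,0) = (2 + i, -1).
A real fundamental pair from Re and Im of e^((-4+2i)t)v: X_1 = e^(-4t)(cos(2t)·(2,-1) + sin(2t)·(-1,0)), X_2 = e^(-4t)(sin(2t)·(2,-1) - cos(2t)·(-1,0)).
General solution: c_1X_1 + c_2X_2.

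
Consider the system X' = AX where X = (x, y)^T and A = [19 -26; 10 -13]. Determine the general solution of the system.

Coefficient matrix A = [[19, -26], [10, -13]].
Characteristic polynomial det(A - λI) = λ^2 - 6λ + 13 = 0.
Eigenvalues λ = 3 ± 2i (complex conjugate pair).
For λ=3+2i: an eigenvector is (-3,-2) - i(2,1) = (-3 - 2i, -2 - i).
A real fundamental pair from Re and Im of e^((3+2i)t)v: X_1 = e^(3t)(cos(2t)·(-3,-2) + sin(2t)·(2,1)), X_2 = e^(3t)(sin(2t)·(-3,-2) - cos(2t)·(2,1)).
General solution: c_1X_1 + c_2X_2.

x(t) = 2c_1e^(3t)sin(2t) - 3c_1e^(3t)cos(2t) - 3c_2e^(3t)sin(2t) - 2c_2e^(3t)cos(2t), y(t) = c_1e^(3t)sin(2t) - 2c_1e^(3t)cos(2t) - 2c_2e^(3t)sin(2t) - c_2e^(3t)cos(2t)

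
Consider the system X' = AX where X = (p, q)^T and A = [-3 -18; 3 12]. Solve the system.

p(t) = 2C_1e^(6t) + 3C_2e^(3t), q(t) = -C_1e^(6t) - C_2e^(3t)

Coefficient matrix A = [[-3, -18], [3, 12]].
Characteristic polynomial det(A - λI) = λ^2 - 9λ + 18 = 0.
Eigenvalues λ = 6, 3.
For λ=6: (A-λI) row 1 is [-9, -18], so an eigenvector is (2, -1).
For λ=3: (A-λI) row 1 is [-6, -18], so an eigenvector is (3, -1).
General solution: C_1e^(6t)(2,-1) + C_2e^(3t)(3,-1).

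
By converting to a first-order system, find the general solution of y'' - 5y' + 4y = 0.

Let x_1 = y, x_2 = y'. Then x_1' = x_2 and x_2' = -4x_1 + 5x_2.
A = [[0,1],[-4,5]]; det(A-λI) = λ^2 - 5λ + 4.
Eigenvalues λ = 1, 4 with eigenvectors (1,1), (1,4).

y(t) = C_1e^(t) + C_2e^(4t)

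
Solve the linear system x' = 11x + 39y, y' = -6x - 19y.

x(t) = 3c_1e^(-4t)sin(3t) - 2c_1e^(-4t)cos(3t) - 2c_2e^(-4t)sin(3t) - 3c_2e^(-4t)cos(3t), y(t) = -c_1e^(-4t)sin(3t) + c_1e^(-4t)cos(3t) + c_2e^(-4t)sin(3t) + c_2e^(-4t)cos(3t)

Coefficient matrix A = [[11, 39], [-6, -19]].
Characteristic polynomial det(A - λI) = λ^2 + 8λ + 25 = 0.
Eigenvalues λ = -4 ± 3i (complex conjugate pair).
For λ=-4+3i: an eigenvector is (-2,1) - i(3,-1) = (-2 - 3i, 1 + i).
A real fundamental pair from Re and Im of e^((-4+3i)t)v: X_1 = e^(-4t)(cos(3t)·(-2,1) + sin(3t)·(3,-1)), X_2 = e^(-4t)(sin(3t)·(-2,1) - cos(3t)·(3,-1)).
General solution: c_1X_1 + c_2X_2.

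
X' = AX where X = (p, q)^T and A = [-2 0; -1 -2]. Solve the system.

p(t) = -C_2e^(-2t), q(t) = C_1e^(-2t) + C_2te^(-2t) - 3C_2e^(-2t)

Coefficient matrix A = [[-2, 0], [-1, -2]].
Characteristic polynomial det(A - λI) = λ^2 + 4λ + 4 = 0.
Single eigenvalue λ = -2 with algebraic multiplicity 2.
Eigenvector v = (0,1); generalized eigenvector w with (A-λI)w=v is (-1,-3).
General solution: e^(-2t)[C_1·v + C_2·(t·v + w)].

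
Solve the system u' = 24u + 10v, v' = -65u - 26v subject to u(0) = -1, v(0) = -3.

Coefficient matrix A = [[24, 10], [-65, -26]].
Characteristic polynomial det(A - λI) = λ^2 + 2λ + 26 = 0.
Eigenvalues λ = -1 ± 5i (complex conjugate pair).
For λ=-1+5i: an eigenvector is (-1,2) - i(-1,3) = (-1 + i, 2 - 3i).
A real fundamental pair from Re and Im of e^((-1+5i)t)v: X_1 = e^(-t)(cos(5t)·(-1,2) + sin(5t)·(-1,3)), X_2 = e^(-t)(sin(5t)·(-1,2) - cos(5t)·(-1,3)).
General solution: c_1X_1 + c_2X_2.
Applying u(0)=-1, v(0)=-3 gives c_1=6, c_2=5.

u(t) = -11e^(-t)sin(5t) - e^(-t)cos(5t), v(t) = 28e^(-t)sin(5t) - 3e^(-t)cos(5t)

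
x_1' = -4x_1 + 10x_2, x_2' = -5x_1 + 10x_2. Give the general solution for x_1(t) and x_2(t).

x_1(t) = -K_1e^(3t)sin(t) + 3K_1e^(3t)cos(t) + 3K_2e^(3t)sin(t) + K_2e^(3t)cos(t), x_2(t) = -K_1e^(3t)sin(t) + 2K_1e^(3t)cos(t) + 2K_2e^(3t)sin(t) + K_2e^(3t)cos(t)

Coefficient matrix A = [[-4, 10], [-5, 10]].
Characteristic polynomial det(A - λI) = λ^2 - 6λ + 10 = 0.
Eigenvalues λ = 3 ± i (complex conjugate pair).
For λ=3+i: an eigenvector is (3,2) - i(-1,-1) = (3 + i, 2 + i).
A real fundamental pair from Re and Im of e^((3+i)t)v: X_1 = e^(3t)(cos(t)·(3,2) + sin(t)·(-1,-1)), X_2 = e^(3t)(sin(t)·(3,2) - cos(t)·(-1,-1)).
General solution: K_1X_1 + K_2X_2.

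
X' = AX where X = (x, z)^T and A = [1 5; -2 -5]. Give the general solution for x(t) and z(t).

Coefficient matrix A = [[1, 5], [-2, -5]].
Characteristic polynomial det(A - λI) = λ^2 + 4λ + 5 = 0.
Eigenvalues λ = -2 ± i (complex conjugate pair).
For λ=-2+i: an eigenvector is (-1,1) - i(2,-1) = (-1 - 2i, 1 + i).
A real fundamental pair from Re and Im of e^((-2+i)t)v: X_1 = e^(-2t)(cos(t)·(-1,1) + sin(t)·(2,-1)), X_2 = e^(-2t)(sin(t)·(-1,1) - cos(t)·(2,-1)).
General solution: K_1X_1 + K_2X_2.

x(t) = 2K_1e^(-2t)sin(t) - K_1e^(-2t)cos(t) - K_2e^(-2t)sin(t) - 2K_2e^(-2t)cos(t), z(t) = -K_1e^(-2t)sin(t) + K_1e^(-2t)cos(t) + K_2e^(-2t)sin(t) + K_2e^(-2t)cos(t)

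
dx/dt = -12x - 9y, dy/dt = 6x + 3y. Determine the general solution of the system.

x(t) = K_1e^(-3t) + 3K_2e^(-6t), y(t) = -K_1e^(-3t) - 2K_2e^(-6t)

Coefficient matrix A = [[-12, -9], [6, 3]].
Characteristic polynomial det(A - λI) = λ^2 + 9λ + 18 = 0.
Eigenvalues λ = -3, -6.
For λ=-3: (A-λI) row 1 is [-9, -9], so an eigenvector is (1, -1).
For λ=-6: (A-λI) row 1 is [-6, -9], so an eigenvector is (3, -2).
General solution: K_1e^(-3t)(1,-1) + K_2e^(-6t)(3,-2).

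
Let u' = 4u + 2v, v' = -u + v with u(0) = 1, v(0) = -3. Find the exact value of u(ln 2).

-12

A = [[4,2],[-1,1]]; eigenvalues λ = 2, 3.
Eigenvectors: (1,-1) for λ=2, (2,-1) for λ=3.
From the initial condition, c_1 = 5, c_2 = -2.
u(ln 2) = (5)(2^2)(1) + (-2)(2^3)(2) = -12.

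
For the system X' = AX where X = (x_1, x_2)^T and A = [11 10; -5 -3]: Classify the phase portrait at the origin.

unstable spiral

A = [[11,10],[-5,-3]]; det(A-λI) = λ^2 - 8λ + 17.
λ = 4 ± i: positive real part.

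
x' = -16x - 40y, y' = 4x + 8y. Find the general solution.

x(t) = c_1e^(-4t)sin(4t) + 3c_1e^(-4t)cos(4t) + 3c_2e^(-4t)sin(4t) - c_2e^(-4t)cos(4t), y(t) = -c_1e^(-4t)cos(4t) - c_2e^(-4t)sin(4t)

Coefficient matrix A = [[-16, -40], [4, 8]].
Characteristic polynomial det(A - λI) = λ^2 + 8λ + 32 = 0.
Eigenvalues λ = -4 ± 4i (complex conjugate pair).
For λ=-4+4i: an eigenvector is (3,-1) - i(1,0) = (3 - i, -1).
A real fundamental pair from Re and Im of e^((-4+4i)t)v: X_1 = e^(-4t)(cos(4t)·(3,-1) + sin(4t)·(1,0)), X_2 = e^(-4t)(sin(4t)·(3,-1) - cos(4t)·(1,0)).
General solution: c_1X_1 + c_2X_2.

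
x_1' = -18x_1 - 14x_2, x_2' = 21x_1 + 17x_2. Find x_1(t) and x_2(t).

Coefficient matrix A = [[-18, -14], [21, 17]].
Characteristic polynomial det(A - λI) = λ^2 + λ - 12 = 0.
Eigenvalues λ = 3, -4.
For λ=3: (A-λI) row 1 is [-21, -14], so an eigenvector is (-2, 3).
For λ=-4: (A-λI) row 1 is [-14, -14], so an eigenvector is (1, -1).
General solution: C_1e^(3t)(-2,3) + C_2e^(-4t)(1,-1).

x_1(t) = -2C_1e^(3t) + C_2e^(-4t), x_2(t) = 3C_1e^(3t) - C_2e^(-4t)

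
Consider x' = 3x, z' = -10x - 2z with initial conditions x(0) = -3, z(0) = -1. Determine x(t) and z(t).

x(t) = -3e^(3t), z(t) = 6e^(3t) - 7e^(-2t)

Coefficient matrix A = [[3, 0], [-10, -2]].
Characteristic polynomial det(A - λI) = λ^2 - λ - 6 = 0.
Eigenvalues λ = 3, -2.
For λ=3: (A-λI) row 2 is [-10, -5], so an eigenvector is (1, -2).
For λ=-2: (A-λI) row 1 is [5, 0], so an eigenvector is (0, 1).
General solution: K_1e^(3t)(1,-2) + K_2e^(-2t)(0,1).
Applying x(0)=-3, z(0)=-1 gives K_1=-3, K_2=-7.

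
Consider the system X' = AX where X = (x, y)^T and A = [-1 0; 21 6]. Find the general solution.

x(t) = K_2e^(-t), y(t) = -K_1e^(6t) - 3K_2e^(-t)

Coefficient matrix A = [[-1, 0], [21, 6]].
Characteristic polynomial det(A - λI) = λ^2 - 5λ - 6 = 0.
Eigenvalues λ = 6, -1.
For λ=6: (A-λI) row 1 is [-7, 0], so an eigenvector is (0, -1).
For λ=-1: (A-λI) row 2 is [21, 7], so an eigenvector is (1, -3).
General solution: K_1e^(6t)(0,-1) + K_2e^(-t)(1,-3).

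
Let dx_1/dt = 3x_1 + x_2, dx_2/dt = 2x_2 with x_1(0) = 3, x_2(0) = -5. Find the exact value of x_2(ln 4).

-80

A = [[3,1],[0,2]]; eigenvalues λ = 3, 2.
Eigenvectors: (-1,0) for λ=3, (-1,1) for λ=2.
From the initial condition, c_1 = 2, c_2 = -5.
x_2(ln 4) = (2)(4^3)(0) + (-5)(4^2)(1) = -80.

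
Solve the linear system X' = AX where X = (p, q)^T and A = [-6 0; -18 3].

p(t) = -C_1e^(-6t), q(t) = -2C_1e^(-6t) - C_2e^(3t)

Coefficient matrix A = [[-6, 0], [-18, 3]].
Characteristic polynomial det(A - λI) = λ^2 + 3λ - 18 = 0.
Eigenvalues λ = -6, 3.
For λ=-6: (A-λI) row 2 is [-18, 9], so an eigenvector is (-1, -2).
For λ=3: (A-λI) row 1 is [-9, 0], so an eigenvector is (0, -1).
General solution: C_1e^(-6t)(-1,-2) + C_2e^(3t)(0,-1).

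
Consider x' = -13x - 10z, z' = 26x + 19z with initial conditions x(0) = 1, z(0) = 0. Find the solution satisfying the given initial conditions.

Coefficient matrix A = [[-13, -10], [26, 19]].
Characteristic polynomial det(A - λI) = λ^2 - 6λ + 13 = 0.
Eigenvalues λ = 3 ± 2i (complex conjugate pair).
For λ=3+2i: an eigenvector is (-1,2) - i(-2,3) = (-1 + 2i, 2 - 3i).
A real fundamental pair from Re and Im of e^((3+2i)t)v: X_1 = e^(3t)(cos(2t)·(-1,2) + sin(2t)·(-2,3)), X_2 = e^(3t)(sin(2t)·(-1,2) - cos(2t)·(-2,3)).
General solution: K_1X_1 + K_2X_2.
Applying x(0)=1, z(0)=0 gives K_1=3, K_2=2.

x(t) = -8e^(3t)sin(2t) + e^(3t)cos(2t), z(t) = 13e^(3t)sin(2t)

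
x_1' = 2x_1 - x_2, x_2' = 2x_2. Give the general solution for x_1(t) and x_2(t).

x_1(t) = -C_1e^(2t) - C_2te^(2t) - C_2e^(2t), x_2(t) = C_2e^(2t)

Coefficient matrix A = [[2, -1], [0, 2]].
Characteristic polynomial det(A - λI) = λ^2 - 4λ + 4 = 0.
Single eigenvalue λ = 2 with algebraic multiplicity 2.
Eigenvector v = (-1,0); generalized eigenvector w with (A-λI)w=v is (-1,1).
General solution: e^(2t)[C_1·v + C_2·(t·v + w)].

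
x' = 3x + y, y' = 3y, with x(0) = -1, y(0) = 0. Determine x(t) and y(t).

x(t) = -e^(3t), y(t) = 0

Coefficient matrix A = [[3, 1], [0, 3]].
Characteristic polynomial det(A - λI) = λ^2 - 6λ + 9 = 0.
Single eigenvalue λ = 3 with algebraic multiplicity 2.
Eigenvector v = (1,0); generalized eigenvector w with (A-λI)w=v is (-2,1).
General solution: e^(3t)[c_1·v + c_2·(t·v + w)].
Applying x(0)=-1, y(0)=0 gives c_1=-1, c_2=0.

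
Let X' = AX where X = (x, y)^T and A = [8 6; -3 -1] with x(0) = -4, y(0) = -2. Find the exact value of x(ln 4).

-12160

A = [[8,6],[-3,-1]]; eigenvalues λ = 2, 5.
Eigenvectors: (1,-1) for λ=2, (-2,1) for λ=5.
From the initial condition, c_1 = 8, c_2 = 6.
x(ln 4) = (8)(4^2)(1) + (6)(4^5)(-2) = -12160.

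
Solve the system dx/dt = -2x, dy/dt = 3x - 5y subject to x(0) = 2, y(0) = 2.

Coefficient matrix A = [[-2, 0], [3, -5]].
Characteristic polynomial det(A - λI) = λ^2 + 7λ + 10 = 0.
Eigenvalues λ = -2, -5.
For λ=-2: (A-λI) row 2 is [3, -3], so an eigenvector is (1, 1).
For λ=-5: (A-λI) row 1 is [3, 0], so an eigenvector is (0, -1).
General solution: K_1e^(-2t)(1,1) + K_2e^(-5t)(0,-1).
Applying x(0)=2, y(0)=2 gives K_1=2, K_2=0.

x(t) = 2e^(-2t), y(t) = 2e^(-2t)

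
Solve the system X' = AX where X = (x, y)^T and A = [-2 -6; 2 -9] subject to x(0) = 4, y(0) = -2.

x(t) = 28e^(-5t) - 24e^(-6t), y(t) = 14e^(-5t) - 16e^(-6t)

Coefficient matrix A = [[-2, -6], [2, -9]].
Characteristic polynomial det(A - λI) = λ^2 + 11λ + 30 = 0.
Eigenvalues λ = -6, -5.
For λ=-6: (A-λI) row 1 is [4, -6], so an eigenvector is (3, 2).
For λ=-5: (A-λI) row 1 is [3, -6], so an eigenvector is (2, 1).
General solution: K_1e^(-6t)(3,2) + K_2e^(-5t)(2,1).
Applying x(0)=4, y(0)=-2 gives K_1=-8, K_2=14.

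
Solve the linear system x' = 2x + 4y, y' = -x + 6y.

x(t) = 2K_1e^(4t) + 2K_2te^(4t) - K_2e^(4t), y(t) = K_1e^(4t) + K_2te^(4t)

Coefficient matrix A = [[2, 4], [-1, 6]].
Characteristic polynomial det(A - λI) = λ^2 - 8λ + 16 = 0.
Single eigenvalue λ = 4 with algebraic multiplicity 2.
Eigenvector v = (2,1); generalized eigenvector w with (A-λI)w=v is (-1,0).
General solution: e^(4t)[K_1·v + K_2·(t·v + w)].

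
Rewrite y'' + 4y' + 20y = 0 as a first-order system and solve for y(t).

Let x_1 = y, x_2 = y'. Then x_1' = x_2 and x_2' = -20x_1 - 4x_2.
A = [[0,1],[-20,-4]]; det(A-λI) = λ^2 + 4λ + 20.
Eigenvalues λ = -2 ± 4i.

y(t) = C_1e^(-2t)cos(4t) + C_2e^(-2t)sin(4t)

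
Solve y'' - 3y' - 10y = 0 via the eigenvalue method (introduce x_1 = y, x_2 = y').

y(t) = C_1e^(-2t) + C_2e^(5t)

Let x_1 = y, x_2 = y'. Then x_1' = x_2 and x_2' = 10x_1 + 3x_2.
A = [[0,1],[10,3]]; det(A-λI) = λ^2 - 3λ - 10.
Eigenvalues λ = -2, 5 with eigenvectors (1,-2), (1,5).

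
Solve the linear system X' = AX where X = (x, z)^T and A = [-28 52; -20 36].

x(t) = -3C_1e^(4t)sin(4t) + 2C_1e^(4t)cos(4t) + 2C_2e^(4t)sin(4t) + 3C_2e^(4t)cos(4t), z(t) = -2C_1e^(4t)sin(4t) + C_1e^(4t)cos(4t) + C_2e^(4t)sin(4t) + 2C_2e^(4t)cos(4t)

Coefficient matrix A = [[-28, 52], [-20, 36]].
Characteristic polynomial det(A - λI) = λ^2 - 8λ + 32 = 0.
Eigenvalues λ = 4 ± 4i (complex conjugate pair).
For λ=4+4i: an eigenvector is (2,1) - i(-3,-2) = (2 + 3i, 1 + 2i).
A real fundamental pair from Re and Im of e^((4+4i)t)v: X_1 = e^(4t)(cos(4t)·(2,1) + sin(4t)·(-3,-2)), X_2 = e^(4t)(sin(4t)·(2,1) - cos(4t)·(-3,-2)).
General solution: C_1X_1 + C_2X_2.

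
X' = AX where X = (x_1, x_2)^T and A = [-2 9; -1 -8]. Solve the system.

Coefficient matrix A = [[-2, 9], [-1, -8]].
Characteristic polynomial det(A - λI) = λ^2 + 10λ + 25 = 0.
Single eigenvalue λ = -5 with algebraic multiplicity 2.
Eigenvector v = (-3,1); generalized eigenvector w with (A-λI)w=v is (2,-1).
General solution: e^(-5t)[K_1·v + K_2·(t·v + w)].

x_1(t) = -3K_1e^(-5t) - 3K_2te^(-5t) + 2K_2e^(-5t), x_2(t) = K_1e^(-5t) + K_2te^(-5t) - K_2e^(-5t)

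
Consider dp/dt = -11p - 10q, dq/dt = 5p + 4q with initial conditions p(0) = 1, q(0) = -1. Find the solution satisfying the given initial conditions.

p(t) = e^(-t), q(t) = -e^(-t)

Coefficient matrix A = [[-11, -10], [5, 4]].
Characteristic polynomial det(A - λI) = λ^2 + 7λ + 6 = 0.
Eigenvalues λ = -1, -6.
For λ=-1: (A-λI) row 1 is [-10, -10], so an eigenvector is (1, -1).
For λ=-6: (A-λI) row 1 is [-5, -10], so an eigenvector is (-2, 1).
General solution: K_1e^(-t)(1,-1) + K_2e^(-6t)(-2,1).
Applying p(0)=1, q(0)=-1 gives K_1=1, K_2=0.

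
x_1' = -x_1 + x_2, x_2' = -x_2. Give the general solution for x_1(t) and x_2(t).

x_1(t) = c_1e^(-t) + c_2te^(-t) + 2c_2e^(-t), x_2(t) = c_2e^(-t)

Coefficient matrix A = [[-1, 1], [0, -1]].
Characteristic polynomial det(A - λI) = λ^2 + 2λ + 1 = 0.
Single eigenvalue λ = -1 with algebraic multiplicity 2.
Eigenvector v = (1,0); generalized eigenvector w with (A-λI)w=v is (2,1).
General solution: e^(-t)[c_1·v + c_2·(t·v + w)].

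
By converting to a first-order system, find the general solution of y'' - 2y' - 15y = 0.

y(t) = K_1e^(-3t) + K_2e^(5t)

Let x_1 = y, x_2 = y'. Then x_1' = x_2 and x_2' = 15x_1 + 2x_2.
A = [[0,1],[15,2]]; det(A-λI) = λ^2 - 2λ - 15.
Eigenvalues λ = -3, 5 with eigenvectors (1,-3), (1,5).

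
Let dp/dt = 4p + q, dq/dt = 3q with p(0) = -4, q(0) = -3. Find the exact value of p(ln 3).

-486

A = [[4,1],[0,3]]; eigenvalues λ = 4, 3.
Eigenvectors: (-1,0) for λ=4, (-1,1) for λ=3.
From the initial condition, c_1 = 7, c_2 = -3.
p(ln 3) = (7)(3^4)(-1) + (-3)(3^3)(-1) = -486.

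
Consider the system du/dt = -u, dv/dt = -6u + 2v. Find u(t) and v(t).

u(t) = -c_2e^(-t), v(t) = c_1e^(2t) - 2c_2e^(-t)

Coefficient matrix A = [[-1, 0], [-6, 2]].
Characteristic polynomial det(A - λI) = λ^2 - λ - 2 = 0.
Eigenvalues λ = 2, -1.
For λ=2: (A-λI) row 1 is [-3, 0], so an eigenvector is (0, 1).
For λ=-1: (A-λI) row 2 is [-6, 3], so an eigenvector is (-1, -2).
General solution: c_1e^(2t)(0,1) + c_2e^(-t)(-1,-2).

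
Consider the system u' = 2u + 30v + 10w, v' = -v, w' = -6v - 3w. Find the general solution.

u(t) = c_1e^(2t) - 2c_3e^(-3t), v(t) = c_2e^(-t), w(t) = -3c_2e^(-t) + c_3e^(-3t)

Coefficient matrix A = [[2, 30, 10], [0, -1, 0], [0, -6, -3]].
det(A - λI) = 0 gives eigenvalues λ = 2, -1, -3.
For λ=2: eigenvector (1,0,0).
For λ=-1: eigenvector (0,1,-3).
For λ=-3: eigenvector (-2,0,1).
General solution: c_1e^(2t)(1,0,0) + c_2e^(-t)(0,1,-3) + c_3e^(-3t)(-2,0,1).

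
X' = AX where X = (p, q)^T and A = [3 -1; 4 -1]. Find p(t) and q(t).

Coefficient matrix A = [[3, -1], [4, -1]].
Characteristic polynomial det(A - λI) = λ^2 - 2λ + 1 = 0.
Single eigenvalue λ = 1 with algebraic multiplicity 2.
Eigenvector v = (1,2); generalized eigenvector w with (A-λI)w=v is (1,1).
General solution: e^(t)[K_1·v + K_2·(t·v + w)].

p(t) = K_1e^(t) + K_2te^(t) + K_2e^(t), q(t) = 2K_1e^(t) + 2K_2te^(t) + K_2e^(t)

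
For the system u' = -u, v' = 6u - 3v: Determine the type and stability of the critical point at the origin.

stable node

A = [[-1,0],[6,-3]]; det(A-λI) = λ^2 + 4λ + 3.
λ = -1, -3: both negative.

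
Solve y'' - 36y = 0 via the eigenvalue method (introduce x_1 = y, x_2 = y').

y(t) = K_1e^(6t) + K_2e^(-6t)

Let x_1 = y, x_2 = y'. Then x_1' = x_2 and x_2' = 36x_1.
A = [[0,1],[36,0]]; det(A-λI) = λ^2 - 36.
Eigenvalues λ = 6, -6 with eigenvectors (1,6), (1,-6).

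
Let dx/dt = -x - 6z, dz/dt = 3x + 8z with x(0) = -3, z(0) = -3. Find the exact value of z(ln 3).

-2133

A = [[-1,-6],[3,8]]; eigenvalues λ = 2, 5.
Eigenvectors: (2,-1) for λ=2, (-1,1) for λ=5.
From the initial condition, c_1 = -6, c_2 = -9.
z(ln 3) = (-6)(3^2)(-1) + (-9)(3^5)(1) = -2133.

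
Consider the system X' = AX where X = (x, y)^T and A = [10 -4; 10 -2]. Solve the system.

x(t) = -K_1e^(4t)sin(2t) + K_1e^(4t)cos(2t) + K_2e^(4t)sin(2t) + K_2e^(4t)cos(2t), y(t) = -K_1e^(4t)sin(2t) + 2K_1e^(4t)cos(2t) + 2K_2e^(4t)sin(2t) + K_2e^(4t)cos(2t)

Coefficient matrix A = [[10, -4], [10, -2]].
Characteristic polynomial det(A - λI) = λ^2 - 8λ + 20 = 0.
Eigenvalues λ = 4 ± 2i (complex conjugate pair).
For λ=4+2i: an eigenvector is (1,2) - i(-1,-1) = (1 + i, 2 + i).
A real fundamental pair from Re and Im of e^((4+2i)t)v: X_1 = e^(4t)(cos(2t)·(1,2) + sin(2t)·(-1,-1)), X_2 = e^(4t)(sin(2t)·(1,2) - cos(2t)·(-1,-1)).
General solution: K_1X_1 + K_2X_2.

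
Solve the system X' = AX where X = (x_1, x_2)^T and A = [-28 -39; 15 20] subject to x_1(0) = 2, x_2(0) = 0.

x_1(t) = -16e^(-4t)sin(3t) + 2e^(-4t)cos(3t), x_2(t) = 10e^(-4t)sin(3t)

Coefficient matrix A = [[-28, -39], [15, 20]].
Characteristic polynomial det(A - λI) = λ^2 + 8λ + 25 = 0.
Eigenvalues λ = -4 ± 3i (complex conjugate pair).
For λ=-4+3i: an eigenvector is (3,-2) - i(2,-1) = (3 - 2i, -2 + i).
A real fundamental pair from Re and Im of e^((-4+3i)t)v: X_1 = e^(-4t)(cos(3t)·(3,-2) + sin(3t)·(2,-1)), X_2 = e^(-4t)(sin(3t)·(3,-2) - cos(3t)·(2,-1)).
General solution: K_1X_1 + K_2X_2.
Applying x_1(0)=2, x_2(0)=0 gives K_1=-2, K_2=-4.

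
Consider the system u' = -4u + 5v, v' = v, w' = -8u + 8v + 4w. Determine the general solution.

Coefficient matrix A = [[-4, 5, 0], [0, 1, 0], [-8, 8, 4]].
det(A - λI) = 0 gives eigenvalues λ = -4, 1, 4.
For λ=-4: eigenvector (1,0,1).
For λ=1: eigenvector (1,1,0).
For λ=4: eigenvector (0,0,1).
General solution: C_1e^(-4t)(1,0,1) + C_2e^(t)(1,1,0) + C_3e^(4t)(0,0,1).

u(t) = C_1e^(-4t) + C_2e^(t), v(t) = C_2e^(t), w(t) = C_1e^(-4t) + C_3e^(4t)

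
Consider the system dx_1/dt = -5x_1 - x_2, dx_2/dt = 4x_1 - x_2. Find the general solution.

Coefficient matrix A = [[-5, -1], [4, -1]].
Characteristic polynomial det(A - λI) = λ^2 + 6λ + 9 = 0.
Single eigenvalue λ = -3 with algebraic multiplicity 2.
Eigenvector v = (1,-2); generalized eigenvector w with (A-λI)w=v is (0,-1).
General solution: e^(-3t)[c_1·v + c_2·(t·v + w)].

x_1(t) = c_1e^(-3t) + c_2te^(-3t), x_2(t) = -2c_1e^(-3t) - 2c_2te^(-3t) - c_2e^(-3t)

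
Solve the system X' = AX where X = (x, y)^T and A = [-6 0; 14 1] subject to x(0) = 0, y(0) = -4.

x(t) = 0, y(t) = -4e^(t)

Coefficient matrix A = [[-6, 0], [14, 1]].
Characteristic polynomial det(A - λI) = λ^2 + 5λ - 6 = 0.
Eigenvalues λ = 1, -6.
For λ=1: (A-λI) row 1 is [-7, 0], so an eigenvector is (0, -1).
For λ=-6: (A-λI) row 2 is [14, 7], so an eigenvector is (-1, 2).
General solution: c_1e^(t)(0,-1) + c_2e^(-6t)(-1,2).
Applying x(0)=0, y(0)=-4 gives c_1=4, c_2=0.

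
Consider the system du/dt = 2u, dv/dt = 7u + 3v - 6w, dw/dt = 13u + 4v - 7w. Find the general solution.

Coefficient matrix A = [[2, 0, 0], [7, 3, -6], [13, 4, -7]].
det(A - λI) = 0 gives eigenvalues λ = 2, -3, -1.
For λ=2: eigenvector (1,-1,1).
For λ=-3: eigenvector (0,1,1).
For λ=-1: eigenvector (0,3,2).
General solution: C_1e^(2t)(1,-1,1) + C_2e^(-3t)(0,1,1) + C_3e^(-t)(0,3,2).

u(t) = C_1e^(2t), v(t) = -C_1e^(2t) + C_2e^(-3t) + 3C_3e^(-t), w(t) = C_1e^(2t) + C_2e^(-3t) + 2C_3e^(-t)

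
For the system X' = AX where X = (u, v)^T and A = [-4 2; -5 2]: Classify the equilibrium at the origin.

A = [[-4,2],[-5,2]]; det(A-λI) = λ^2 + 2λ + 2.
λ = -1 ± i: negative real part.

stable spiral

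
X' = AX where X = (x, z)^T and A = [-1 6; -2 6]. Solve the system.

Coefficient matrix A = [[-1, 6], [-2, 6]].
Characteristic polynomial det(A - λI) = λ^2 - 5λ + 6 = 0.
Eigenvalues λ = 2, 3.
For λ=2: (A-λI) row 1 is [-3, 6], so an eigenvector is (2, 1).
For λ=3: (A-λI) row 1 is [-4, 6], so an eigenvector is (-3, -2).
General solution: c_1e^(2t)(2,1) + c_2e^(3t)(-3,-2).

x(t) = 2c_1e^(2t) - 3c_2e^(3t), z(t) = c_1e^(2t) - 2c_2e^(3t)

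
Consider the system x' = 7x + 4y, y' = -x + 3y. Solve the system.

x(t) = -2C_1e^(5t) - 2C_2te^(5t) - 3C_2e^(5t), y(t) = C_1e^(5t) + C_2te^(5t) + C_2e^(5t)

Coefficient matrix A = [[7, 4], [-1, 3]].
Characteristic polynomial det(A - λI) = λ^2 - 10λ + 25 = 0.
Single eigenvalue λ = 5 with algebraic multiplicity 2.
Eigenvector v = (-2,1); generalized eigenvector w with (A-λI)w=v is (-3,1).
General solution: e^(5t)[C_1·v + C_2·(t·v + w)].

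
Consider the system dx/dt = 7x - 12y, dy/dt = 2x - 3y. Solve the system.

Coefficient matrix A = [[7, -12], [2, -3]].
Characteristic polynomial det(A - λI) = λ^2 - 4λ + 3 = 0.
Eigenvalues λ = 3, 1.
For λ=3: (A-λI) row 1 is [4, -12], so an eigenvector is (-3, -1).
For λ=1: (A-λI) row 1 is [6, -12], so an eigenvector is (-2, -1).
General solution: c_1e^(3t)(-3,-1) + c_2e^(t)(-2,-1).

x(t) = -3c_1e^(3t) - 2c_2e^(t), y(t) = -c_1e^(3t) - c_2e^(t)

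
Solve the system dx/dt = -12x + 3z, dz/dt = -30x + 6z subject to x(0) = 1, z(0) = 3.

x(t) = e^(-3t)cos(3t), z(t) = -e^(-3t)sin(3t) + 3e^(-3t)cos(3t)

Coefficient matrix A = [[-12, 3], [-30, 6]].
Characteristic polynomial det(A - λI) = λ^2 + 6λ + 18 = 0.
Eigenvalues λ = -3 ± 3i (complex conjugate pair).
For λ=-3+3i: an eigenvector is (0,1) - i(1,3) = (0 - i, 1 - 3i).
A real fundamental pair from Re and Im of e^((-3+3i)t)v: X_1 = e^(-3t)(cos(3t)·(0,1) + sin(3t)·(1,3)), X_2 = e^(-3t)(sin(3t)·(0,1) - cos(3t)·(1,3)).
General solution: K_1X_1 + K_2X_2.
Applying x(0)=1, z(0)=3 gives K_1=0, K_2=-1.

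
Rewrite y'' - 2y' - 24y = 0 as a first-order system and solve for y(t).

Let x_1 = y, x_2 = y'. Then x_1' = x_2 and x_2' = 24x_1 + 2x_2.
A = [[0,1],[24,2]]; det(A-λI) = λ^2 - 2λ - 24.
Eigenvalues λ = -4, 6 with eigenvectors (1,-4), (1,6).

y(t) = C_1e^(-4t) + C_2e^(6t)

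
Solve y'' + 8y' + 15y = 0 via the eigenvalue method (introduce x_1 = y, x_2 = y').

y(t) = K_1e^(-3t) + K_2e^(-5t)

Let x_1 = y, x_2 = y'. Then x_1' = x_2 and x_2' = -15x_1 - 8x_2.
A = [[0,1],[-15,-8]]; det(A-λI) = λ^2 + 8λ + 15.
Eigenvalues λ = -3, -5 with eigenvectors (1,-3), (1,-5).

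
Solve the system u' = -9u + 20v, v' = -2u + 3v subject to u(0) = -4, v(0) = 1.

Coefficient matrix A = [[-9, 20], [-2, 3]].
Characteristic polynomial det(A - λI) = λ^2 + 6λ + 13 = 0.
Eigenvalues λ = -3 ± 2i (complex conjugate pair).
For λ=-3+2i: an eigenvector is (3,1) - i(1,0) = (3 - i, 1).
A real fundamental pair from Re and Im of e^((-3+2i)t)v: X_1 = e^(-3t)(cos(2t)·(3,1) + sin(2t)·(1,0)), X_2 = e^(-3t)(sin(2t)·(3,1) - cos(2t)·(1,0)).
General solution: c_1X_1 + c_2X_2.
Applying u(0)=-4, v(0)=1 gives c_1=1, c_2=7.

u(t) = 22e^(-3t)sin(2t) - 4e^(-3t)cos(2t), v(t) = 7e^(-3t)sin(2t) + e^(-3t)cos(2t)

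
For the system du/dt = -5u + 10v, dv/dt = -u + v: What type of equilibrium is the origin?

stable spiral

A = [[-5,10],[-1,1]]; det(A-λI) = λ^2 + 4λ + 5.
λ = -2 ± i: negative real part.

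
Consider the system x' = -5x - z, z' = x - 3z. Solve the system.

Coefficient matrix A = [[-5, -1], [1, -3]].
Characteristic polynomial det(A - λI) = λ^2 + 8λ + 16 = 0.
Single eigenvalue λ = -4 with algebraic multiplicity 2.
Eigenvector v = (-1,1); generalized eigenvector w with (A-λI)w=v is (2,-1).
General solution: e^(-4t)[C_1·v + C_2·(t·v + w)].

x(t) = -C_1e^(-4t) - C_2te^(-4t) + 2C_2e^(-4t), z(t) = C_1e^(-4t) + C_2te^(-4t) - C_2e^(-4t)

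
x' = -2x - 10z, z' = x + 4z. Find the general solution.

x(t) = -c_1e^(t)sin(t) - 3c_1e^(t)cos(t) - 3c_2e^(t)sin(t) + c_2e^(t)cos(t), z(t) = c_1e^(t)cos(t) + c_2e^(t)sin(t)

Coefficient matrix A = [[-2, -10], [1, 4]].
Characteristic polynomial det(A - λI) = λ^2 - 2λ + 2 = 0.
Eigenvalues λ = 1 ± i (complex conjugate pair).
For λ=1+i: an eigenvector is (-3,1) - i(-1,0) = (-3 + i, 1).
A real fundamental pair from Re and Im of e^((1+i)t)v: X_1 = e^(t)(cos(t)·(-3,1) + sin(t)·(-1,0)), X_2 = e^(t)(sin(t)·(-3,1) - cos(t)·(-1,0)).
General solution: c_1X_1 + c_2X_2.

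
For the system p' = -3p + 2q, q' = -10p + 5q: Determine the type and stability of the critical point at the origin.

A = [[-3,2],[-10,5]]; det(A-λI) = λ^2 - 2λ + 5.
λ = 1 ± 2i: positive real part.

unstable spiral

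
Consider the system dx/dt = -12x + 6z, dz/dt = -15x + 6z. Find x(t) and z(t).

Coefficient matrix A = [[-12, 6], [-15, 6]].
Characteristic polynomial det(A - λI) = λ^2 + 6λ + 18 = 0.
Eigenvalues λ = -3 ± 3i (complex conjugate pair).
For λ=-3+3i: an eigenvector is (1,1) - i(-1,-2) = (1 + i, 1 + 2i).
A real fundamental pair from Re and Im of e^((-3+3i)t)v: X_1 = e^(-3t)(cos(3t)·(1,1) + sin(3t)·(-1,-2)), X_2 = e^(-3t)(sin(3t)·(1,1) - cos(3t)·(-1,-2)).
General solution: K_1X_1 + K_2X_2.

x(t) = -K_1e^(-3t)sin(3t) + K_1e^(-3t)cos(3t) + K_2e^(-3t)sin(3t) + K_2e^(-3t)cos(3t), z(t) = -2K_1e^(-3t)sin(3t) + K_1e^(-3t)cos(3t) + K_2e^(-3t)sin(3t) + 2K_2e^(-3t)cos(3t)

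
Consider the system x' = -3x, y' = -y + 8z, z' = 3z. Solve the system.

Coefficient matrix A = [[-3, 0, 0], [0, -1, 8], [0, 0, 3]].
det(A - λI) = 0 gives eigenvalues λ = -3, -1, 3.
For λ=-3: eigenvector (1,0,0).
For λ=-1: eigenvector (0,1,0).
For λ=3: eigenvector (0,2,1).
General solution: K_1e^(-3t)(1,0,0) + K_2e^(-t)(0,1,0) + K_3e^(3t)(0,2,1).

x(t) = K_1e^(-3t), y(t) = K_2e^(-t) + 2K_3e^(3t), z(t) = K_3e^(3t)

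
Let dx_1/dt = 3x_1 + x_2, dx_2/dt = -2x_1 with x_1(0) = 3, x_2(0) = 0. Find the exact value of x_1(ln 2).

18

A = [[3,1],[-2,0]]; eigenvalues λ = 2, 1.
Eigenvectors: (1,-1) for λ=2, (1,-2) for λ=1.
From the initial condition, c_1 = 6, c_2 = -3.
x_1(ln 2) = (6)(2^2)(1) + (-3)(2^1)(1) = 18.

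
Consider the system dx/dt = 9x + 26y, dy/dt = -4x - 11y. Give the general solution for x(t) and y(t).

x(t) = 3K_1e^(-t)sin(2t) - 2K_1e^(-t)cos(2t) - 2K_2e^(-t)sin(2t) - 3K_2e^(-t)cos(2t), y(t) = -K_1e^(-t)sin(2t) + K_1e^(-t)cos(2t) + K_2e^(-t)sin(2t) + K_2e^(-t)cos(2t)

Coefficient matrix A = [[9, 26], [-4, -11]].
Characteristic polynomial det(A - λI) = λ^2 + 2λ + 5 = 0.
Eigenvalues λ = -1 ± 2i (complex conjugate pair).
For λ=-1+2i: an eigenvector is (-2,1) - i(3,-1) = (-2 - 3i, 1 + i).
A real fundamental pair from Re and Im of e^((-1+2i)t)v: X_1 = e^(-t)(cos(2t)·(-2,1) + sin(2t)·(3,-1)), X_2 = e^(-t)(sin(2t)·(-2,1) - cos(2t)·(3,-1)).
General solution: K_1X_1 + K_2X_2.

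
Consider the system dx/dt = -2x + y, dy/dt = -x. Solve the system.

x(t) = -c_1e^(-t) - c_2te^(-t) + c_2e^(-t), y(t) = -c_1e^(-t) - c_2te^(-t)

Coefficient matrix A = [[-2, 1], [-1, 0]].
Characteristic polynomial det(A - λI) = λ^2 + 2λ + 1 = 0.
Single eigenvalue λ = -1 with algebraic multiplicity 2.
Eigenvector v = (-1,-1); generalized eigenvector w with (A-λI)w=v is (1,0).
General solution: e^(-t)[c_1·v + c_2·(t·v + w)].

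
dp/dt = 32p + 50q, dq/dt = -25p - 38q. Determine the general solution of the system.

Coefficient matrix A = [[32, 50], [-25, -38]].
Characteristic polynomial det(A - λI) = λ^2 + 6λ + 34 = 0.
Eigenvalues λ = -3 ± 5i (complex conjugate pair).
For λ=-3+5i: an eigenvector is (-1,1) - i(3,-2) = (-1 - 3i, 1 + 2i).
A real fundamental pair from Re and Im of e^((-3+5i)t)v: X_1 = e^(-3t)(cos(5t)·(-1,1) + sin(5t)·(3,-2)), X_2 = e^(-3t)(sin(5t)·(-1,1) - cos(5t)·(3,-2)).
General solution: c_1X_1 + c_2X_2.

p(t) = 3c_1e^(-3t)sin(5t) - c_1e^(-3t)cos(5t) - c_2e^(-3t)sin(5t) - 3c_2e^(-3t)cos(5t), q(t) = -2c_1e^(-3t)sin(5t) + c_1e^(-3t)cos(5t) + c_2e^(-3t)sin(5t) + 2c_2e^(-3t)cos(5t)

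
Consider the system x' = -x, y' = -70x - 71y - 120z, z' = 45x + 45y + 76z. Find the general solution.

x(t) = c_2e^(-t), y(t) = -5c_1e^(t) - c_2e^(-t) + 8c_3e^(4t), z(t) = 3c_1e^(t) - 5c_3e^(4t)

Coefficient matrix A = [[-1, 0, 0], [-70, -71, -120], [45, 45, 76]].
det(A - λI) = 0 gives eigenvalues λ = 1, -1, 4.
For λ=1: eigenvector (0,-5,3).
For λ=-1: eigenvector (1,-1,0).
For λ=4: eigenvector (0,8,-5).
General solution: c_1e^(t)(0,-5,3) + c_2e^(-t)(1,-1,0) + c_3e^(4t)(0,8,-5).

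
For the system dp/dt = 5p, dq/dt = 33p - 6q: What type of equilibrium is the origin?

saddle

A = [[5,0],[33,-6]]; det(A-λI) = λ^2 + λ - 30.
λ = -6, 5: opposite signs.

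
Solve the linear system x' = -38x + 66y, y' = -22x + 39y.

Coefficient matrix A = [[-38, 66], [-22, 39]].
Characteristic polynomial det(A - λI) = λ^2 - λ - 30 = 0.
Eigenvalues λ = -5, 6.
For λ=-5: (A-λI) row 1 is [-33, 66], so an eigenvector is (-2, -1).
For λ=6: (A-λI) row 1 is [-44, 66], so an eigenvector is (3, 2).
General solution: c_1e^(-5t)(-2,-1) + c_2e^(6t)(3,2).

x(t) = -2c_1e^(-5t) + 3c_2e^(6t), y(t) = -c_1e^(-5t) + 2c_2e^(6t)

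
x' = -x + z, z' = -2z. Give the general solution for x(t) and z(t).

x(t) = C_1e^(-t) + C_2e^(-2t), z(t) = -C_2e^(-2t)

Coefficient matrix A = [[-1, 1], [0, -2]].
Characteristic polynomial det(A - λI) = λ^2 + 3λ + 2 = 0.
Eigenvalues λ = -1, -2.
For λ=-1: (A-λI) row 1 is [0, 1], so an eigenvector is (1, 0).
For λ=-2: (A-λI) row 1 is [1, 1], so an eigenvector is (1, -1).
General solution: C_1e^(-t)(1,0) + C_2e^(-2t)(1,-1).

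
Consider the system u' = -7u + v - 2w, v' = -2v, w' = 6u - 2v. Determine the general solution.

u(t) = 2K_1e^(-4t) - K_2e^(-3t) + K_3e^(-2t), v(t) = K_3e^(-2t), w(t) = -3K_1e^(-4t) + 2K_2e^(-3t) - 2K_3e^(-2t)

Coefficient matrix A = [[-7, 1, -2], [0, -2, 0], [6, -2, 0]].
det(A - λI) = 0 gives eigenvalues λ = -4, -3, -2.
For λ=-4: eigenvector (2,0,-3).
For λ=-3: eigenvector (-1,0,2).
For λ=-2: eigenvector (1,1,-2).
General solution: K_1e^(-4t)(2,0,-3) + K_2e^(-3t)(-1,0,2) + K_3e^(-2t)(1,1,-2).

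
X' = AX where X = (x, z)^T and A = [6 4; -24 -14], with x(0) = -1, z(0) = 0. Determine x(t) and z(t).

x(t) = -3e^(-2t) + 2e^(-6t), z(t) = 6e^(-2t) - 6e^(-6t)

Coefficient matrix A = [[6, 4], [-24, -14]].
Characteristic polynomial det(A - λI) = λ^2 + 8λ + 12 = 0.
Eigenvalues λ = -2, -6.
For λ=-2: (A-λI) row 1 is [8, 4], so an eigenvector is (1, -2).
For λ=-6: (A-λI) row 1 is [12, 4], so an eigenvector is (1, -3).
General solution: C_1e^(-2t)(1,-2) + C_2e^(-6t)(1,-3).
Applying x(0)=-1, z(0)=0 gives C_1=-3, C_2=2.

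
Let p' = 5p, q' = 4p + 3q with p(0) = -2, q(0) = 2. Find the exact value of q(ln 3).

A = [[5,0],[4,3]]; eigenvalues λ = 3, 5.
Eigenvectors: (0,1) for λ=3, (-1,-2) for λ=5.
From the initial condition, c_1 = 6, c_2 = 2.
q(ln 3) = (6)(3^3)(1) + (2)(3^5)(-2) = -810.

-810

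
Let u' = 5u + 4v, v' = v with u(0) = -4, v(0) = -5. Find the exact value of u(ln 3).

-2172

A = [[5,4],[0,1]]; eigenvalues λ = 5, 1.
Eigenvectors: (1,0) for λ=5, (-1,1) for λ=1.
From the initial condition, c_1 = -9, c_2 = -5.
u(ln 3) = (-9)(3^5)(1) + (-5)(3^1)(-1) = -2172.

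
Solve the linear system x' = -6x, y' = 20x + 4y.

x(t) = C_1e^(-6t), y(t) = -2C_1e^(-6t) + C_2e^(4t)

Coefficient matrix A = [[-6, 0], [20, 4]].
Characteristic polynomial det(A - λI) = λ^2 + 2λ - 24 = 0.
Eigenvalues λ = -6, 4.
For λ=-6: (A-λI) row 2 is [20, 10], so an eigenvector is (1, -2).
For λ=4: (A-λI) row 1 is [-10, 0], so an eigenvector is (0, 1).
General solution: C_1e^(-6t)(1,-2) + C_2e^(4t)(0,1).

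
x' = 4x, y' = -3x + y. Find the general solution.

x(t) = K_1e^(4t), y(t) = -K_1e^(4t) + K_2e^(t)

Coefficient matrix A = [[4, 0], [-3, 1]].
Characteristic polynomial det(A - λI) = λ^2 - 5λ + 4 = 0.
Eigenvalues λ = 4, 1.
For λ=4: (A-λI) row 2 is [-3, -3], so an eigenvector is (1, -1).
For λ=1: (A-λI) row 1 is [3, 0], so an eigenvector is (0, 1).
General solution: K_1e^(4t)(1,-1) + K_2e^(t)(0,1).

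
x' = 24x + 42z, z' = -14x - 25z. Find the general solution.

x(t) = 3C_1e^(-4t) - 2C_2e^(3t), z(t) = -2C_1e^(-4t) + C_2e^(3t)

Coefficient matrix A = [[24, 42], [-14, -25]].
Characteristic polynomial det(A - λI) = λ^2 + λ - 12 = 0.
Eigenvalues λ = -4, 3.
For λ=-4: (A-λI) row 1 is [28, 42], so an eigenvector is (3, -2).
For λ=3: (A-λI) row 1 is [21, 42], so an eigenvector is (-2, 1).
General solution: C_1e^(-4t)(3,-2) + C_2e^(3t)(-2,1).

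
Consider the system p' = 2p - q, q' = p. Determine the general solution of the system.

Coefficient matrix A = [[2, -1], [1, 0]].
Characteristic polynomial det(A - λI) = λ^2 - 2λ + 1 = 0.
Single eigenvalue λ = 1 with algebraic multiplicity 2.
Eigenvector v = (-1,-1); generalized eigenvector w with (A-λI)w=v is (2,3).
General solution: e^(t)[c_1·v + c_2·(t·v + w)].

p(t) = -c_1e^(t) - c_2te^(t) + 2c_2e^(t), q(t) = -c_1e^(t) - c_2te^(t) + 3c_2e^(t)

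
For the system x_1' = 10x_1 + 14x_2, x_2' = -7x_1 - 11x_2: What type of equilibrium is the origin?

saddle

A = [[10,14],[-7,-11]]; det(A-λI) = λ^2 + λ - 12.
λ = 3, -4: opposite signs.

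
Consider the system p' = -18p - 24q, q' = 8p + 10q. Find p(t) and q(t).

Coefficient matrix A = [[-18, -24], [8, 10]].
Characteristic polynomial det(A - λI) = λ^2 + 8λ + 12 = 0.
Eigenvalues λ = -6, -2.
For λ=-6: (A-λI) row 1 is [-12, -24], so an eigenvector is (2, -1).
For λ=-2: (A-λI) row 1 is [-16, -24], so an eigenvector is (-3, 2).
General solution: c_1e^(-6t)(2,-1) + c_2e^(-2t)(-3,2).

p(t) = 2c_1e^(-6t) - 3c_2e^(-2t), q(t) = -c_1e^(-6t) + 2c_2e^(-2t)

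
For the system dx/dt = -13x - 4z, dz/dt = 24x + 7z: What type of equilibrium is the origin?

stable node

A = [[-13,-4],[24,7]]; det(A-λI) = λ^2 + 6λ + 5.
λ = -5, -1: both negative.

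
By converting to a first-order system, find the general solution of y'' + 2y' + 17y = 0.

y(t) = c_1e^(-t)cos(4t) + c_2e^(-t)sin(4t)

Let x_1 = y, x_2 = y'. Then x_1' = x_2 and x_2' = -17x_1 - 2x_2.
A = [[0,1],[-17,-2]]; det(A-λI) = λ^2 + 2λ + 17.
Eigenvalues λ = -1 ± 4i.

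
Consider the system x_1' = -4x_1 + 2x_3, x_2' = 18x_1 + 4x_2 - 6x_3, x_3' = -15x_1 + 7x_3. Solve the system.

x_1(t) = C_1e^(2t) - 2C_2e^(t), x_2(t) = 2C_2e^(t) + C_3e^(4t), x_3(t) = 3C_1e^(2t) - 5C_2e^(t)

Coefficient matrix A = [[-4, 0, 2], [18, 4, -6], [-15, 0, 7]].
det(A - λI) = 0 gives eigenvalues λ = 2, 1, 4.
For λ=2: eigenvector (1,0,3).
For λ=1: eigenvector (-2,2,-5).
For λ=4: eigenvector (0,1,0).
General solution: C_1e^(2t)(1,0,3) + C_2e^(t)(-2,2,-5) + C_3e^(4t)(0,1,0).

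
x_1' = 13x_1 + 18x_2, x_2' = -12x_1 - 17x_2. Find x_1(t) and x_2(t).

Coefficient matrix A = [[13, 18], [-12, -17]].
Characteristic polynomial det(A - λI) = λ^2 + 4λ - 5 = 0.
Eigenvalues λ = -5, 1.
For λ=-5: (A-λI) row 1 is [18, 18], so an eigenvector is (1, -1).
For λ=1: (A-λI) row 1 is [12, 18], so an eigenvector is (-3, 2).
General solution: K_1e^(-5t)(1,-1) + K_2e^(t)(-3,2).

x_1(t) = K_1e^(-5t) - 3K_2e^(t), x_2(t) = -K_1e^(-5t) + 2K_2e^(t)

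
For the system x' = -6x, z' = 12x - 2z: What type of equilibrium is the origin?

A = [[-6,0],[12,-2]]; det(A-λI) = λ^2 + 8λ + 12.
λ = -2, -6: both negative.

stable node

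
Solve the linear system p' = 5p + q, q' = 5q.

Coefficient matrix A = [[5, 1], [0, 5]].
Characteristic polynomial det(A - λI) = λ^2 - 10λ + 25 = 0.
Single eigenvalue λ = 5 with algebraic multiplicity 2.
Eigenvector v = (1,0); generalized eigenvector w with (A-λI)w=v is (2,1).
General solution: e^(5t)[c_1·v + c_2·(t·v + w)].

p(t) = c_1e^(5t) + c_2te^(5t) + 2c_2e^(5t), q(t) = c_2e^(5t)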